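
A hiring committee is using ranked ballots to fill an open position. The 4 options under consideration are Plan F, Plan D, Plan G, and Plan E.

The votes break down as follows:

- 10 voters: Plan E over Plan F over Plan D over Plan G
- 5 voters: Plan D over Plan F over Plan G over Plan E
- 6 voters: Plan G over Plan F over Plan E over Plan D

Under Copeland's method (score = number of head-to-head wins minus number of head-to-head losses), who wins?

Plan F

Pairwise results:
  Plan F vs Plan D: Plan F wins 16–5.
  Plan F vs Plan G: Plan F wins 15–6.
  Plan F vs Plan E: Plan F wins 11–10.
  Plan D vs Plan G: Plan D wins 15–6.
  Plan D vs Plan E: Plan E wins 16–5.
  Plan G vs Plan E: Plan G wins 11–10.
Copeland scores (wins − losses):
  Plan F: 3 − 0 = 3
  Plan D: 1 − 2 = -1
  Plan G: 1 − 2 = -1
  Plan E: 1 − 2 = -1
Plan F has the best Copeland score.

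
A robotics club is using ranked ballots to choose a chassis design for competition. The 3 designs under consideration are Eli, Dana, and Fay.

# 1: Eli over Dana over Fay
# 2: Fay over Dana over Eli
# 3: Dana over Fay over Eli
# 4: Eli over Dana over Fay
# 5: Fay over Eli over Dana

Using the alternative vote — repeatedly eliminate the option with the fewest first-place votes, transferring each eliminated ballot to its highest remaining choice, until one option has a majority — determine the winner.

Round 1: Eli 2, Fay 2, Dana 1. Dana has the fewest and is eliminated.
Round 2: Fay 3, Eli 2. Fay has a majority.

Fay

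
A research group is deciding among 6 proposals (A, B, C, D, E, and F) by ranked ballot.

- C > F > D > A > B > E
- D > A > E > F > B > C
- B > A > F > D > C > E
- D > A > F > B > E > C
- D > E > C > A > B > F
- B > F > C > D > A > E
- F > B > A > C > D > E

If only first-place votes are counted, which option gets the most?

D

First-place vote totals:
  A: 0
  B: 2
  C: 1
  D: 3
  E: 0
  F: 1
D has the most first-place votes.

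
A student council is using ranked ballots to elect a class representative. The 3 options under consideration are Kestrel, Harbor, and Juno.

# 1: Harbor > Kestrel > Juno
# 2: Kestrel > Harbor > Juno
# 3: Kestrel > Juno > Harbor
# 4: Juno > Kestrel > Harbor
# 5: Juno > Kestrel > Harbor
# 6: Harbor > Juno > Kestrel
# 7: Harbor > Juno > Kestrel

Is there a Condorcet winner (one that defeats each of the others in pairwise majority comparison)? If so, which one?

No Condorcet winner

Head-to-head results (7 voters total):
Kestrel vs Harbor: Kestrel wins 4–3.
Kestrel vs Juno: Juno wins 4–3.
Harbor vs Juno: Harbor wins 4–3.
No candidate beats all others: Kestrel beats Harbor beats Juno beats Kestrel, a majority cycle.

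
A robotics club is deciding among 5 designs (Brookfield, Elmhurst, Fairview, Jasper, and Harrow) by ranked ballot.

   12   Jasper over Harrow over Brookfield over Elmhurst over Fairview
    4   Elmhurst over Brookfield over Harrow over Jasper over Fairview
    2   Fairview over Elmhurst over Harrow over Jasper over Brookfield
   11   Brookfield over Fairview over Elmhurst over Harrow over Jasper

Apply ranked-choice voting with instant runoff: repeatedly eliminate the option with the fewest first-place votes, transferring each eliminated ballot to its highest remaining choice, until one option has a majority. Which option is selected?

Round 1: Jasper 12, Brookfield 11, Elmhurst 4, Fairview 2, Harrow 0. Harrow has the fewest and is eliminated.
Round 2: Jasper 12, Brookfield 11, Elmhurst 4, Fairview 2. Fairview has the fewest and is eliminated.
Round 3: Jasper 12, Brookfield 11, Elmhurst 6. Elmhurst has the fewest and is eliminated.
Round 4: Brookfield 15, Jasper 14. Brookfield has a majority.

Brookfield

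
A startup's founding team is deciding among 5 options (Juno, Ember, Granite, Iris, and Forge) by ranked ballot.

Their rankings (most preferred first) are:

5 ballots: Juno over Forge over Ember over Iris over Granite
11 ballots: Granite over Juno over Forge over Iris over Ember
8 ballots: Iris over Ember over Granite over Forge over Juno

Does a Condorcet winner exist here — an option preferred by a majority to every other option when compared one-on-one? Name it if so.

No Condorcet winner

Head-to-head results (24 voters total):
Juno vs Ember: Juno wins 16–8.
Juno vs Granite: Granite wins 19–5.
Juno vs Iris: Juno wins 16–8.
Juno vs Forge: Juno wins 16–8.
Ember vs Granite: Ember wins 13–11.
Ember vs Iris: Iris wins 19–5.
Ember vs Forge: Forge wins 16–8.
Granite vs Iris: Iris wins 13–11.
Granite vs Forge: Granite wins 19–5.
Iris vs Forge: Forge wins 16–8.
No candidate beats all others: Juno beats Ember beats Granite beats Juno, a majority cycle.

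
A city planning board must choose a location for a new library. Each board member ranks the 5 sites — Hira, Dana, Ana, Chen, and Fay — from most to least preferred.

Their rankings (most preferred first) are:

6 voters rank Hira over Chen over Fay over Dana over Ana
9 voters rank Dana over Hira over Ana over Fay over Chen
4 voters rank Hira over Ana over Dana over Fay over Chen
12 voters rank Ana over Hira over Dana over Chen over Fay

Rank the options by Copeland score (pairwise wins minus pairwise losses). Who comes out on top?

Hira

Pairwise results:
  Hira vs Dana: Hira wins 22–9.
  Hira vs Ana: Hira wins 19–12.
  Hira vs Chen: Hira wins 31–0.
  Hira vs Fay: Hira wins 31–0.
  Dana vs Ana: Ana wins 16–15.
  Dana vs Chen: Dana wins 25–6.
  Dana vs Fay: Dana wins 25–6.
  Ana vs Chen: Ana wins 25–6.
  Ana vs Fay: Ana wins 25–6.
  Chen vs Fay: Chen wins 18–13.
Copeland scores (wins − losses):
  Hira: 4 − 0 = 4
  Dana: 2 − 2 = 0
  Ana: 3 − 1 = 2
  Chen: 1 − 3 = -2
  Fay: 0 − 4 = -4
Hira has the best Copeland score.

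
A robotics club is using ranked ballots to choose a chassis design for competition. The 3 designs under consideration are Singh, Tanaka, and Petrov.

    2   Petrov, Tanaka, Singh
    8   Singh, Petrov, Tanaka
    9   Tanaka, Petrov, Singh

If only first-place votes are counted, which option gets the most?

First-place vote totals:
  Singh: 8
  Tanaka: 9
  Petrov: 2
Tanaka has the most first-place votes.

Tanaka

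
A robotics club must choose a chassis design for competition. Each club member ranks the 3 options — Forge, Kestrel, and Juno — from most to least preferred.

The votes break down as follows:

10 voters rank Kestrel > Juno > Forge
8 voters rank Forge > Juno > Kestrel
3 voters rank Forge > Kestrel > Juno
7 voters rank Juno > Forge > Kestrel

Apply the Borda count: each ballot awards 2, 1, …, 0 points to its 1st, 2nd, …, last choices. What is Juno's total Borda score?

Borda scores:
  Forge: 10·0 + 8·2 + 3·2 + 7·1 = 29
  Kestrel: 10·2 + 8·0 + 3·1 + 7·0 = 23
  Juno: 10·1 + 8·1 + 3·0 + 7·2 = 32

32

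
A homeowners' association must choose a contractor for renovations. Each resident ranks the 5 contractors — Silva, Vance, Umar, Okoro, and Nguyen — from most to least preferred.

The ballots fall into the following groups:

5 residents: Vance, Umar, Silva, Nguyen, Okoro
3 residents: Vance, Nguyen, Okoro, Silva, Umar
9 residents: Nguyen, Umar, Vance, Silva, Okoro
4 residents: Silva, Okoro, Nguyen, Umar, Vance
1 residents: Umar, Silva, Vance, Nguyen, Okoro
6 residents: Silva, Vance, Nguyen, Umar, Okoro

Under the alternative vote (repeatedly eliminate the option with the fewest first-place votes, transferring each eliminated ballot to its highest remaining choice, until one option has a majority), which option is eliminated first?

Round 1: Silva 10, Nguyen 9, Vance 8, Umar 1, Okoro 0. Okoro has the fewest and is eliminated.
Round 2: Silva 10, Nguyen 9, Vance 8, Umar 1. Umar has the fewest and is eliminated.
Round 3: Silva 11, Nguyen 9, Vance 8. Vance has the fewest and is eliminated.
Round 4: Silva 16, Nguyen 12. Silva has a majority.

Okoro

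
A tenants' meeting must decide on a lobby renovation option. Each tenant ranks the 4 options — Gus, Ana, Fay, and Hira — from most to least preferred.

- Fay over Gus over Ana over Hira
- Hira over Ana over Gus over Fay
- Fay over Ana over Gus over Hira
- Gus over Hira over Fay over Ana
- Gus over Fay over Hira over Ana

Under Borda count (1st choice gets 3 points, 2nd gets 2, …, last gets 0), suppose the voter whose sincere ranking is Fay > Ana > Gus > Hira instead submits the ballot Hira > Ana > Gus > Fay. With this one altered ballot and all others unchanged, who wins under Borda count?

Gus

Borda totals with the altered ballot: Gus 10, Ana 5, Fay 6, Hira 9.
The winner is unchanged: still Gus.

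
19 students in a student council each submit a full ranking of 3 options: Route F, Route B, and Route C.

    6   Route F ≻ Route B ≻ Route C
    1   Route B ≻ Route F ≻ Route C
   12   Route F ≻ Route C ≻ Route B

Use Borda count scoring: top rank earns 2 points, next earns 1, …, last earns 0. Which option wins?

Borda scores:
  Route F: 6·2 + 1 + 12·2 = 37
  Route B: 6·1 + 2 + 12·0 = 8
  Route C: 6·0 + 0 + 12·1 = 12
Route F has the highest total.

Route F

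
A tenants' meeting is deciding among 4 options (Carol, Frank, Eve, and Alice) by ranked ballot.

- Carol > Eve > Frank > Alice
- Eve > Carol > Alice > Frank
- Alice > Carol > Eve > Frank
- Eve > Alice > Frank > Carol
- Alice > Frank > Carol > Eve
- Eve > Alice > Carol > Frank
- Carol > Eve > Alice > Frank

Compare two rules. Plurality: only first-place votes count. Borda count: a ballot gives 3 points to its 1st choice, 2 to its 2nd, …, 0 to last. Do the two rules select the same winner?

Plurality first-place counts: Carol 2, Frank 0, Eve 3, Alice 2 → Eve.
Borda totals: Carol 12, Frank 4, Eve 14, Alice 12 → Eve.
The two rules agree on Eve.

Yes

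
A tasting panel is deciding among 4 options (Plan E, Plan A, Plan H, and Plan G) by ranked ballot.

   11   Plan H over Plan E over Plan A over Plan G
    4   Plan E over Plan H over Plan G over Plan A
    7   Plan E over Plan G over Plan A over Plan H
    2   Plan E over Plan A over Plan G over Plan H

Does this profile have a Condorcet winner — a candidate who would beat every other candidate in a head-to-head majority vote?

Yes

Head-to-head results (24 voters total):
Plan E vs Plan A: Plan E wins 24–0.
Plan E vs Plan H: Plan E wins 13–11.
Plan E vs Plan G: Plan E wins 24–0.
Plan A vs Plan H: Plan H wins 15–9.
Plan A vs Plan G: Plan A wins 13–11.
Plan H vs Plan G: Plan H wins 15–9.
Plan E beats each rival — Plan A (24–0), Plan H (13–11), Plan G (24–0) — so Plan E is the Condorcet winner.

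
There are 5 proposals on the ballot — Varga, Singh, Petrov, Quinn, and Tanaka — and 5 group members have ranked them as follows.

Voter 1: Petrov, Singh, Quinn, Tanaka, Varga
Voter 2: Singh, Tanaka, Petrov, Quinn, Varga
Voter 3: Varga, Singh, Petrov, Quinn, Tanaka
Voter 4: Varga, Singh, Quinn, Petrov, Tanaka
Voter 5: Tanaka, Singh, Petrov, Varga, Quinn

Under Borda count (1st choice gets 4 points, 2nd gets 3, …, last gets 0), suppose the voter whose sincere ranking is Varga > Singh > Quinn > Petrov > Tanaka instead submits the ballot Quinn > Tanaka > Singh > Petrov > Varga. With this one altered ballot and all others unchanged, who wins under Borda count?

Borda totals with the altered ballot: Varga 5, Singh 15, Petrov 11, Quinn 8, Tanaka 11.
The winner is unchanged: still Singh.

Singh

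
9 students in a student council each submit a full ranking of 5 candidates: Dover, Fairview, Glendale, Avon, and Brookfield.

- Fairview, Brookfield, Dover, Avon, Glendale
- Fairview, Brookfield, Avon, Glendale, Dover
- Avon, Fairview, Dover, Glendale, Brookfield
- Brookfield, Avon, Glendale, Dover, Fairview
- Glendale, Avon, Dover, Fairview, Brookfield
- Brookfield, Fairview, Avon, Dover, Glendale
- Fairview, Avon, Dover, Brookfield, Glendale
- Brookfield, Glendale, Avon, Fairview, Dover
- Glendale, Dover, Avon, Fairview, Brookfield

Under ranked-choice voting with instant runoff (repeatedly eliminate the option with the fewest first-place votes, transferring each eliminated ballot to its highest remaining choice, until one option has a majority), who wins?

Fairview

Round 1: Fairview 3, Brookfield 3, Glendale 2, Avon 1, Dover 0. Dover has the fewest and is eliminated.
Round 2: Fairview 3, Brookfield 3, Glendale 2, Avon 1. Avon has the fewest and is eliminated.
Round 3: Fairview 4, Brookfield 3, Glendale 2. Glendale has the fewest and is eliminated.
Round 4: Fairview 6, Brookfield 3. Fairview has a majority.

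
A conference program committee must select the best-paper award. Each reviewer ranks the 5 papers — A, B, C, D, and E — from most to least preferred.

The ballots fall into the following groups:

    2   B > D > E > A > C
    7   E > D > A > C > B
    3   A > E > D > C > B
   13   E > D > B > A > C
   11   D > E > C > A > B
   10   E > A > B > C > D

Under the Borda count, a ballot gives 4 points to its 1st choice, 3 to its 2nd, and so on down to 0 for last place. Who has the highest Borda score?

Borda scores:
  A: 2·1 + 7·2 + 3·4 + 13·1 + 11·1 + 10·3 = 82
  B: 2·4 + 7·0 + 3·0 + 13·2 + 11·0 + 10·2 = 54
  C: 2·0 + 7·1 + 3·1 + 13·0 + 11·2 + 10·1 = 42
  D: 2·3 + 7·3 + 3·2 + 13·3 + 11·4 + 10·0 = 116
  E: 2·2 + 7·4 + 3·3 + 13·4 + 11·3 + 10·4 = 166
E has the highest total.

E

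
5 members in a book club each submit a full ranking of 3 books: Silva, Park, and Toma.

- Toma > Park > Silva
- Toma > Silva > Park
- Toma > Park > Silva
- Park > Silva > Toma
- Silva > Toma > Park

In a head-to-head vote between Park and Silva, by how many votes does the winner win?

1

Ballots ranking Park above Silva: 3.
Ballots ranking Silva above Park: 2.
Park wins 3–2, a margin of 1.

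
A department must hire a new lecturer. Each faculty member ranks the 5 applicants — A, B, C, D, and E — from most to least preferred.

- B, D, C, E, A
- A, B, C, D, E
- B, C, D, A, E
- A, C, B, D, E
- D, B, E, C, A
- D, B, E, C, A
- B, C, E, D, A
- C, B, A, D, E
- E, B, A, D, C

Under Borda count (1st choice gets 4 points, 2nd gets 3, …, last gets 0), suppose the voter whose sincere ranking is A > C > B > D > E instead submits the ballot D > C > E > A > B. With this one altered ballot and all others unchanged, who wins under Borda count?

B

Borda totals with the altered ballot: A 10, B 27, C 19, D 21, E 13.
The winner is unchanged: still B.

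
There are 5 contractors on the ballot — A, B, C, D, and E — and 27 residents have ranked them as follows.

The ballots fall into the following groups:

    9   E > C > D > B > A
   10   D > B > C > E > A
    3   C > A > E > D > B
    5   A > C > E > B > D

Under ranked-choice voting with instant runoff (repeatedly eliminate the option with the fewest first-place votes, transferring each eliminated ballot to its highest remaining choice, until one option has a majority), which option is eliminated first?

Round 1: D 10, E 9, A 5, C 3, B 0. B has the fewest and is eliminated.
Round 2: D 10, E 9, A 5, C 3. C has the fewest and is eliminated.
Round 3: D 10, E 9, A 8. A has the fewest and is eliminated.
Round 4: E 17, D 10. E has a majority.

B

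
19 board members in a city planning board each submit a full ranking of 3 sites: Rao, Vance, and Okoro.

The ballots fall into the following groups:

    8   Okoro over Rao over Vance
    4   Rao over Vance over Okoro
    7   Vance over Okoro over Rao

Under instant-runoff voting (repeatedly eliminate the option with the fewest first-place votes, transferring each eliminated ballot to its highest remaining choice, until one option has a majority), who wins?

Vance

Round 1: Okoro 8, Vance 7, Rao 4. Rao has the fewest and is eliminated.
Round 2: Vance 11, Okoro 8. Vance has a majority.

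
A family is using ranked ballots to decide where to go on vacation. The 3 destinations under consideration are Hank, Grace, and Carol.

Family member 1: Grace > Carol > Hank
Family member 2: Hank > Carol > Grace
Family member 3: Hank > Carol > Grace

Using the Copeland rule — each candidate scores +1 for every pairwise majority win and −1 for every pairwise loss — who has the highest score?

Pairwise results:
  Hank vs Grace: Hank wins 2–1.
  Hank vs Carol: Hank wins 2–1.
  Grace vs Carol: Carol wins 2–1.
Copeland scores (wins − losses):
  Hank: 2 − 0 = 2
  Grace: 0 − 2 = -2
  Carol: 1 − 1 = 0
Hank has the best Copeland score.

Hank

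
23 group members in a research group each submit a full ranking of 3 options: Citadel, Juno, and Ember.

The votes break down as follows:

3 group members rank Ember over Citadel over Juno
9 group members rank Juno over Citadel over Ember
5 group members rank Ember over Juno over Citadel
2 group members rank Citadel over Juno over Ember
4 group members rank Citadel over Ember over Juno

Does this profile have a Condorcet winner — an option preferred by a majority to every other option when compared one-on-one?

No

Head-to-head results (23 voters total):
Citadel vs Juno: Juno wins 14–9.
Citadel vs Ember: Citadel wins 15–8.
Juno vs Ember: Ember wins 12–11.
No candidate beats all others: Citadel beats Ember beats Juno beats Citadel, a majority cycle.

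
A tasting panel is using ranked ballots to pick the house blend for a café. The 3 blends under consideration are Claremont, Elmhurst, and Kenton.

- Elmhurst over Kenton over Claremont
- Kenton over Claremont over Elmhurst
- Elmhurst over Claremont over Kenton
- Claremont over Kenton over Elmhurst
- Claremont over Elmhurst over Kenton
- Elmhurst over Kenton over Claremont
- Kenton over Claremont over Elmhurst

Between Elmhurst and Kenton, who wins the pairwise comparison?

Ballots ranking Elmhurst above Kenton: 4.
Ballots ranking Kenton above Elmhurst: 3.
Elmhurst wins the head-to-head, 4–3.

Elmhurst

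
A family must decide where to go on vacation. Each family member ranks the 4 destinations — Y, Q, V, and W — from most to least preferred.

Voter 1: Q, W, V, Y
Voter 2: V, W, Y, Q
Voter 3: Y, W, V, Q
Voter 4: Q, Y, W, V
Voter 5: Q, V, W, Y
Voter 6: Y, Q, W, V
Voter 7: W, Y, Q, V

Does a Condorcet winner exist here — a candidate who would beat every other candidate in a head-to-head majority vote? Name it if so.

There is no Condorcet winner

Head-to-head results (7 voters total):
Y vs Q: Y wins 4–3.
Y vs V: Y wins 4–3.
Y vs W: W wins 4–3.
Q vs V: Q wins 5–2.
Q vs W: Q wins 4–3.
V vs W: W wins 5–2.
No candidate beats all others: Y beats Q beats W beats Y, a majority cycle.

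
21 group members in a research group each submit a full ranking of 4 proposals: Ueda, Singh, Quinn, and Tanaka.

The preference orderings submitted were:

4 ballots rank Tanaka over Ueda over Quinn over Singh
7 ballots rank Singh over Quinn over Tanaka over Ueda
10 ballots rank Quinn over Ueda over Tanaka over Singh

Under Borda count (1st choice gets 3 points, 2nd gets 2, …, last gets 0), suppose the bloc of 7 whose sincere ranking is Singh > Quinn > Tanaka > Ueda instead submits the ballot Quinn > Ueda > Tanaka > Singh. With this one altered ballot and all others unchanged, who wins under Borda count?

Quinn

Borda totals with the altered ballot: Ueda 42, Singh 0, Quinn 55, Tanaka 29.
The winner is unchanged: still Quinn.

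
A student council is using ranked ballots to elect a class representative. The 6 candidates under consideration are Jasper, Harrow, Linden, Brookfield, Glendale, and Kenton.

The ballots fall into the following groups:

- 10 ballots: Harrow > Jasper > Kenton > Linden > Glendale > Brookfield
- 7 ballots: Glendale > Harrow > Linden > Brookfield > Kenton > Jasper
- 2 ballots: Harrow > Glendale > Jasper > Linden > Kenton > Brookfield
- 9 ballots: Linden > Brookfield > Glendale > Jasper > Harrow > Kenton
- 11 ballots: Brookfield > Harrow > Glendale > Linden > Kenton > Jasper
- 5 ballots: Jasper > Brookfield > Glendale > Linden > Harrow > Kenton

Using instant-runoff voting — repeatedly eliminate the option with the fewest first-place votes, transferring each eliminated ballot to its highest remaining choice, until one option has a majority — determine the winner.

Brookfield

Round 1: Harrow 12, Brookfield 11, Linden 9, Glendale 7, Jasper 5, Kenton 0. Kenton has the fewest and is eliminated.
Round 2: Harrow 12, Brookfield 11, Linden 9, Glendale 7, Jasper 5. Jasper has the fewest and is eliminated.
Round 3: Brookfield 16, Harrow 12, Linden 9, Glendale 7. Glendale has the fewest and is eliminated.
Round 4: Harrow 19, Brookfield 16, Linden 9. Linden has the fewest and is eliminated.
Round 5: Brookfield 25, Harrow 19. Brookfield has a majority.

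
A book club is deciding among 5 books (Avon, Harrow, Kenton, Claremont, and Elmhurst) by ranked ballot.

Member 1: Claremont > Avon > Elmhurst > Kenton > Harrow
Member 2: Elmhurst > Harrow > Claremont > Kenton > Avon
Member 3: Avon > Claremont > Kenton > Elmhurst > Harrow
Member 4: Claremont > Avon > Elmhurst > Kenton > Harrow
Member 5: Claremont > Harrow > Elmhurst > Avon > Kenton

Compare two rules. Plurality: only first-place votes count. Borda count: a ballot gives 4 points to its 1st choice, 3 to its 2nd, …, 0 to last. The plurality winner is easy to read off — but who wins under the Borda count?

Claremont

Plurality first-place counts: Avon 1, Harrow 0, Kenton 0, Claremont 3, Elmhurst 1 → Claremont.
Borda totals: Avon 11, Harrow 6, Kenton 5, Claremont 17, Elmhurst 11 → Claremont.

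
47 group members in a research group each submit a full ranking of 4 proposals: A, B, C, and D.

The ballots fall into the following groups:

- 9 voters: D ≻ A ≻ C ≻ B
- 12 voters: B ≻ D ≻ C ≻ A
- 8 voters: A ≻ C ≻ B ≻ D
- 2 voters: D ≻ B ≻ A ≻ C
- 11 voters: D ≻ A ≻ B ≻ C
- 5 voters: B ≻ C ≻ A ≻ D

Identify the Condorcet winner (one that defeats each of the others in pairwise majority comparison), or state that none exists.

None — there is no Condorcet winner

Head-to-head results (47 voters total):
A vs B: A wins 28–19.
A vs C: A wins 30–17.
A vs D: D wins 34–13.
B vs C: B wins 30–17.
B vs D: B wins 25–22.
C vs D: D wins 34–13.
No candidate beats all others: A beats B beats D beats A, a majority cycle.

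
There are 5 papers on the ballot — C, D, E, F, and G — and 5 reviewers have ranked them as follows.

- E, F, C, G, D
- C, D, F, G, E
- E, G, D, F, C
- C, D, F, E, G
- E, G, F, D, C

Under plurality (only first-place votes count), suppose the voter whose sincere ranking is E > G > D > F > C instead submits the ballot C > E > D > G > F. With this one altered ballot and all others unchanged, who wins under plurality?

First-place totals with the altered ballot: C 3, D 0, E 2, F 0, G 0.
The switch changes the winner from E to C.

C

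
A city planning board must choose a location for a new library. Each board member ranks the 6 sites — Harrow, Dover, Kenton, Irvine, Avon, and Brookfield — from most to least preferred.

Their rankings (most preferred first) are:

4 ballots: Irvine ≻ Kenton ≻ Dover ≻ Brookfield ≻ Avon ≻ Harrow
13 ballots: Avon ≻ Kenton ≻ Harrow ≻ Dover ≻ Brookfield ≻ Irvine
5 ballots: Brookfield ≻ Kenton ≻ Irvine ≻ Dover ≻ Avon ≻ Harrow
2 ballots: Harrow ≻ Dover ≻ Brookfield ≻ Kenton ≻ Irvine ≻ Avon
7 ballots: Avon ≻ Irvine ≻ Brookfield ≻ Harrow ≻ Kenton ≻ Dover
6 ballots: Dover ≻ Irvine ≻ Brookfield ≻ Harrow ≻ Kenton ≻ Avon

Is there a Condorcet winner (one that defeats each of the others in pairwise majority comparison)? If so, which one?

Avon

Head-to-head results (37 voters total):
Harrow vs Dover: Harrow wins 22–15.
Harrow vs Kenton: Kenton wins 22–15.
Harrow vs Irvine: Irvine wins 22–15.
Harrow vs Avon: Avon wins 29–8.
Harrow vs Brookfield: Brookfield wins 22–15.
Dover vs Kenton: Kenton wins 29–8.
Dover vs Irvine: Dover wins 21–16.
Dover vs Avon: Avon wins 20–17.
Dover vs Brookfield: Dover wins 25–12.
Kenton vs Irvine: Kenton wins 20–17.
Kenton vs Avon: Avon wins 20–17.
Kenton vs Brookfield: Brookfield wins 20–17.
Irvine vs Avon: Avon wins 20–17.
Irvine vs Brookfield: Brookfield wins 20–17.
Avon vs Brookfield: Avon wins 20–17.
Avon beats each rival — Harrow (29–8), Dover (20–17), Kenton (20–17), Irvine (20–17), Brookfield (20–17) — so Avon is the Condorcet winner.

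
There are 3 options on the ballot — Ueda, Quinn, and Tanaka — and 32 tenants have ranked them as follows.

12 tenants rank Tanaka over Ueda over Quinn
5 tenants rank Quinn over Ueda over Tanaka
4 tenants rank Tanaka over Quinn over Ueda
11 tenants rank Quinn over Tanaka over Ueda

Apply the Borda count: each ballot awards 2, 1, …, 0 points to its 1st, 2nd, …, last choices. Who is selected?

Tanaka

Borda scores:
  Ueda: 12·1 + 5·1 + 4·0 + 11·0 = 17
  Quinn: 12·0 + 5·2 + 4·1 + 11·2 = 36
  Tanaka: 12·2 + 5·0 + 4·2 + 11·1 = 43
Tanaka has the highest total.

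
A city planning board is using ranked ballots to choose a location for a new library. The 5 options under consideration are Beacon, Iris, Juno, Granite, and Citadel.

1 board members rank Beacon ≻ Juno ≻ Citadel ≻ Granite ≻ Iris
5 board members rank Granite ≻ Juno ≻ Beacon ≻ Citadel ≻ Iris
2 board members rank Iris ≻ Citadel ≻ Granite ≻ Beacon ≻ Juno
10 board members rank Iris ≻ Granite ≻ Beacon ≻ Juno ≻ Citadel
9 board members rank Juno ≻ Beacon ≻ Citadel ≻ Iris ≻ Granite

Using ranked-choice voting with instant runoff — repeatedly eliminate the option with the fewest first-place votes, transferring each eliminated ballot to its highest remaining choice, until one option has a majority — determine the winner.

Round 1: Iris 12, Juno 9, Granite 5, Beacon 1, Citadel 0. Citadel has the fewest and is eliminated.
Round 2: Iris 12, Juno 9, Granite 5, Beacon 1. Beacon has the fewest and is eliminated.
Round 3: Iris 12, Juno 10, Granite 5. Granite has the fewest and is eliminated.
Round 4: Juno 15, Iris 12. Juno has a majority.

Juno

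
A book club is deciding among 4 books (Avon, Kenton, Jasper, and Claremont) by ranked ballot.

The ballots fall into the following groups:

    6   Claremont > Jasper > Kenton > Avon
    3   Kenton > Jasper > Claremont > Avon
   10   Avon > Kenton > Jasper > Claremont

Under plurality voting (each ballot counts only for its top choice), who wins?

First-place vote totals:
  Avon: 10
  Kenton: 3
  Jasper: 0
  Claremont: 6
Avon has the most first-place votes.

Avon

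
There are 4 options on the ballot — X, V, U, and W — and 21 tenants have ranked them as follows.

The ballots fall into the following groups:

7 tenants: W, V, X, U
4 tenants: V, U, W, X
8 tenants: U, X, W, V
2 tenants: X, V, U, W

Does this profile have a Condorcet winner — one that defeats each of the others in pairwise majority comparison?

No

Head-to-head results (21 voters total):
X vs V: V wins 11–10.
X vs U: U wins 12–9.
X vs W: W wins 11–10.
V vs U: V wins 13–8.
V vs W: W wins 15–6.
U vs W: U wins 14–7.
No candidate beats all others: V beats U beats W beats V, a majority cycle.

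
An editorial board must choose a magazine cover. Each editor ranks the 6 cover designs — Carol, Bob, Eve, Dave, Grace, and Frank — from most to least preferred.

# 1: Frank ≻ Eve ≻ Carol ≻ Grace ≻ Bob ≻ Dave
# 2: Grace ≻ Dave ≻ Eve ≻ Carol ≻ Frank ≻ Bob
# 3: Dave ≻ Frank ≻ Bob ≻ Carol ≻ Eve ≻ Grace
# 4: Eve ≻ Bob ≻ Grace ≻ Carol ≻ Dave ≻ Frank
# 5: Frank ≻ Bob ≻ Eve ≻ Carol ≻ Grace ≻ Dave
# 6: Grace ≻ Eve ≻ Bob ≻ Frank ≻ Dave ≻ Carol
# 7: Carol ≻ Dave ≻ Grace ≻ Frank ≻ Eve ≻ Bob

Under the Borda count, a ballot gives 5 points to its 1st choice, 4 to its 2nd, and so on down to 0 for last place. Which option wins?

Eve

Borda scores:
  Carol: 3 + 2 + 2 + 2 + 2 + 0 + 5 = 16
  Bob: 1 + 0 + 3 + 4 + 4 + 3 + 0 = 15
  Eve: 4 + 3 + 1 + 5 + 3 + 4 + 1 = 21
  Dave: 0 + 4 + 5 + 1 + 0 + 1 + 4 = 15
  Grace: 2 + 5 + 0 + 3 + 1 + 5 + 3 = 19
  Frank: 5 + 1 + 4 + 0 + 5 + 2 + 2 = 19
Eve has the highest total.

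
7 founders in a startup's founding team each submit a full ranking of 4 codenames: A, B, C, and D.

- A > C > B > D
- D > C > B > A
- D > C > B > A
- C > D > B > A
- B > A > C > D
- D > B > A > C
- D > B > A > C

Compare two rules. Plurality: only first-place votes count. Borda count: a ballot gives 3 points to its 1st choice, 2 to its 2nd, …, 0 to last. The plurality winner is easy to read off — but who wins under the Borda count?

D

Plurality first-place counts: A 1, B 1, C 1, D 4 → D.
Borda totals: A 7, B 11, C 10, D 14 → D.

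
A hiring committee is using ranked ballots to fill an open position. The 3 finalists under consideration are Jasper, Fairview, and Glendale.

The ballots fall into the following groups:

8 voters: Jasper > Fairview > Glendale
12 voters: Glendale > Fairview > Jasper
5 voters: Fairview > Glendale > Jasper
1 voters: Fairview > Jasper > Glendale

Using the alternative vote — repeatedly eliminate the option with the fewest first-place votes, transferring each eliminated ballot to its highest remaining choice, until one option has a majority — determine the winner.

Glendale

Round 1: Glendale 12, Jasper 8, Fairview 6. Fairview has the fewest and is eliminated.
Round 2: Glendale 17, Jasper 9. Glendale has a majority.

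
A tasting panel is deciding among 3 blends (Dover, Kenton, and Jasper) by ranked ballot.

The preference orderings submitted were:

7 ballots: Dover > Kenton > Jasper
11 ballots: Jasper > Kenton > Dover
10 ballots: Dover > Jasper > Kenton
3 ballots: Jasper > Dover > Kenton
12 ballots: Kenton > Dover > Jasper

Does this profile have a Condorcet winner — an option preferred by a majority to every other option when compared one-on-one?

Head-to-head results (43 voters total):
Dover vs Kenton: Kenton wins 23–20.
Dover vs Jasper: Dover wins 29–14.
Kenton vs Jasper: Jasper wins 24–19.
No candidate beats all others: Dover beats Jasper beats Kenton beats Dover, a majority cycle.

No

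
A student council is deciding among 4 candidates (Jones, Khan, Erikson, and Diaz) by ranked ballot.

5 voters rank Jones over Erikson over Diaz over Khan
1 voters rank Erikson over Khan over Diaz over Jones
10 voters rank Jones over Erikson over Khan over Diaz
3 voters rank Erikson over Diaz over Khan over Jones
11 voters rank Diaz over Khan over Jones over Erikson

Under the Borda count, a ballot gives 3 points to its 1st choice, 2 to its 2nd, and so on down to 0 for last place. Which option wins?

Jones

Borda scores:
  Jones: 5·3 + 0 + 10·3 + 3·0 + 11·1 = 56
  Khan: 5·0 + 2 + 10·1 + 3·1 + 11·2 = 37
  Erikson: 5·2 + 3 + 10·2 + 3·3 + 11·0 = 42
  Diaz: 5·1 + 1 + 10·0 + 3·2 + 11·3 = 45
Jones has the highest total.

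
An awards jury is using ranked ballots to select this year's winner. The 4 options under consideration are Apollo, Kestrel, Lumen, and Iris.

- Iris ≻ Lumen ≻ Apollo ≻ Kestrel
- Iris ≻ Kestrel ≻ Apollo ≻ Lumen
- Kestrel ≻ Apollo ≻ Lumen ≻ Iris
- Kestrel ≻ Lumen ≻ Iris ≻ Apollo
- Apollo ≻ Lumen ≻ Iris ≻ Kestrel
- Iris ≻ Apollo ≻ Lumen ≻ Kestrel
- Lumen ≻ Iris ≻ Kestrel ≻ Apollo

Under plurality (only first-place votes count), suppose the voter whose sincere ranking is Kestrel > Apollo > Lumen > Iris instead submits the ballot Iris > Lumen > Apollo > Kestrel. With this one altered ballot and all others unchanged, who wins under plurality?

First-place totals with the altered ballot: Apollo 1, Kestrel 1, Lumen 1, Iris 4.
The winner is unchanged: still Iris.

Iris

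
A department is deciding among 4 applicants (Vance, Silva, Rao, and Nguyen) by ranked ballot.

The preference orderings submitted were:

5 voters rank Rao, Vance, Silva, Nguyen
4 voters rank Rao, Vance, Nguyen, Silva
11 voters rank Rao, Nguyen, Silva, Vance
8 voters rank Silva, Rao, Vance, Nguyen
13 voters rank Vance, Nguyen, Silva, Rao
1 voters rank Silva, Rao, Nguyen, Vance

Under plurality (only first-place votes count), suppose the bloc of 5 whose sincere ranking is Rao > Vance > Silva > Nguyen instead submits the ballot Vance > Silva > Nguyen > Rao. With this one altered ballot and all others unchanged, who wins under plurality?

First-place totals with the altered ballot: Vance 18, Silva 9, Rao 15, Nguyen 0.
The switch changes the winner from Rao to Vance.

Vance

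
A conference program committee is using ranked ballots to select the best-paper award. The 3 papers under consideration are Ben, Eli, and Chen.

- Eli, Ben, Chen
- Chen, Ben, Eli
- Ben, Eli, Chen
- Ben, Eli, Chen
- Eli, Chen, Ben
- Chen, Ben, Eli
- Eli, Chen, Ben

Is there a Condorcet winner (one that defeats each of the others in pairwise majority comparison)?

Head-to-head results (7 voters total):
Ben vs Eli: Ben wins 4–3.
Ben vs Chen: Chen wins 4–3.
Eli vs Chen: Eli wins 5–2.
No candidate beats all others: Ben beats Eli beats Chen beats Ben, a majority cycle.

No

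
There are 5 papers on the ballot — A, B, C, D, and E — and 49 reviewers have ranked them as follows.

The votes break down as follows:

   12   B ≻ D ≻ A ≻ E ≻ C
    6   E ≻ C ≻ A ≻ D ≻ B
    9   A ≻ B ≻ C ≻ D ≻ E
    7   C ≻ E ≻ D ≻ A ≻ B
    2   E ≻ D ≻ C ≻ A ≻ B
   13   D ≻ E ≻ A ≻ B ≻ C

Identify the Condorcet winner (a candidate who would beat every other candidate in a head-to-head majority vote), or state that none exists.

D

Head-to-head results (49 voters total):
A vs B: A wins 37–12.
A vs C: A wins 34–15.
A vs D: D wins 34–15.
A vs E: E wins 28–21.
B vs C: B wins 34–15.
B vs D: D wins 28–21.
B vs E: E wins 28–21.
C vs D: D wins 27–22.
C vs E: E wins 33–16.
D vs E: D wins 34–15.
D beats each rival — A (34–15), B (28–21), C (27–22), E (34–15) — so D is the Condorcet winner.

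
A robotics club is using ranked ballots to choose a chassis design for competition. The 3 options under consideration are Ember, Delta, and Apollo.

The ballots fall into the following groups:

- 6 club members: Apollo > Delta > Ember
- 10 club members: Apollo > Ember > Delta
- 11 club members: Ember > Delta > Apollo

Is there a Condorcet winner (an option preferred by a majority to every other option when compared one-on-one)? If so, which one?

Head-to-head results (27 voters total):
Ember vs Delta: Ember wins 21–6.
Ember vs Apollo: Apollo wins 16–11.
Delta vs Apollo: Apollo wins 16–11.
Apollo beats each rival — Ember (16–11), Delta (16–11) — so Apollo is the Condorcet winner.

Apollo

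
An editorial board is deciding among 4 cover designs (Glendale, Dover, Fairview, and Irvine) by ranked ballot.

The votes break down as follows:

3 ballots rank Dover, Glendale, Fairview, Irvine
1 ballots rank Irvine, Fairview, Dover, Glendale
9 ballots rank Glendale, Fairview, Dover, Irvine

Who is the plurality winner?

First-place vote totals:
  Glendale: 9
  Dover: 3
  Fairview: 0
  Irvine: 1
Glendale has the most first-place votes.

Glendale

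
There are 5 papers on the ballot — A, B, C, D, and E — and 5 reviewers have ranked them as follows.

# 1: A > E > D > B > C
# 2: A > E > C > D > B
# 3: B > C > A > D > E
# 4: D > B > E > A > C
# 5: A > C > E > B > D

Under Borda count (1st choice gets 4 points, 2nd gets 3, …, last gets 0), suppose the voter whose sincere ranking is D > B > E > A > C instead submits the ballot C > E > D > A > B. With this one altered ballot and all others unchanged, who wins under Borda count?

Borda totals with the altered ballot: A 15, B 6, C 12, D 6, E 11.
The winner is unchanged: still A.

A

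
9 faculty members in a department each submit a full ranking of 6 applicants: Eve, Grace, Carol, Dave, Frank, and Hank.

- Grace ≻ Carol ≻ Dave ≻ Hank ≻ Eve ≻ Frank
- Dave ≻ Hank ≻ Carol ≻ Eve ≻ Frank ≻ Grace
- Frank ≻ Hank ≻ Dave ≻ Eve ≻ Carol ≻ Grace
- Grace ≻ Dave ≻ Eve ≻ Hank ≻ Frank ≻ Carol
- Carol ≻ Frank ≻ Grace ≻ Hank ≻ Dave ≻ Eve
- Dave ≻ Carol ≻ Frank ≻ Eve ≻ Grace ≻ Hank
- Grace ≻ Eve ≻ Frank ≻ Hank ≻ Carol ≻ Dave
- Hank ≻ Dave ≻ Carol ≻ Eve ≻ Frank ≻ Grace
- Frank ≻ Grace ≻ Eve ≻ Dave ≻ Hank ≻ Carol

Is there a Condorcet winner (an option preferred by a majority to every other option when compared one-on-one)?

No

Head-to-head results (9 voters total):
Eve vs Grace: Grace wins 5–4.
Eve vs Carol: Carol wins 5–4.
Eve vs Dave: Dave wins 7–2.
Eve vs Frank: Eve wins 5–4.
Eve vs Hank: Hank wins 5–4.
Grace vs Carol: Carol wins 5–4.
Grace vs Dave: Grace wins 5–4.
Grace vs Frank: Frank wins 6–3.
Grace vs Hank: Grace wins 6–3.
Carol vs Dave: Dave wins 6–3.
Carol vs Frank: Carol wins 5–4.
Carol vs Hank: Hank wins 6–3.
Dave vs Frank: Dave wins 5–4.
Dave vs Hank: Dave wins 5–4.
Frank vs Hank: Frank wins 5–4.
No candidate beats all others: Eve beats Frank beats Grace beats Eve, a majority cycle.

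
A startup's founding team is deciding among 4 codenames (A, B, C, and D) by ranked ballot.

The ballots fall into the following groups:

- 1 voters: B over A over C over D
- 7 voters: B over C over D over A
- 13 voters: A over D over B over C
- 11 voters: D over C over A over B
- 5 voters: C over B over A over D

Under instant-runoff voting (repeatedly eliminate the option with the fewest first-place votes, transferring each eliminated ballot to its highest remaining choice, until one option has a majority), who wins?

Round 1: A 13, D 11, B 8, C 5. C has the fewest and is eliminated.
Round 2: A 13, B 13, D 11. D has the fewest and is eliminated.
Round 3: A 24, B 13. A has a majority.

A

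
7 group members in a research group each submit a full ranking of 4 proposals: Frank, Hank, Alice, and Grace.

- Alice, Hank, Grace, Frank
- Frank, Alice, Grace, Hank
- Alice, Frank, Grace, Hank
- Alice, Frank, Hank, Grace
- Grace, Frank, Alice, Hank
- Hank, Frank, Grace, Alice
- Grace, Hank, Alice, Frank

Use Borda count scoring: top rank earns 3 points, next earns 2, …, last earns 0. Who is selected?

Borda scores:
  Frank: 0 + 3 + 2 + 2 + 2 + 2 + 0 = 11
  Hank: 2 + 0 + 0 + 1 + 0 + 3 + 2 = 8
  Alice: 3 + 2 + 3 + 3 + 1 + 0 + 1 = 13
  Grace: 1 + 1 + 1 + 0 + 3 + 1 + 3 = 10
Alice has the highest total.

Alice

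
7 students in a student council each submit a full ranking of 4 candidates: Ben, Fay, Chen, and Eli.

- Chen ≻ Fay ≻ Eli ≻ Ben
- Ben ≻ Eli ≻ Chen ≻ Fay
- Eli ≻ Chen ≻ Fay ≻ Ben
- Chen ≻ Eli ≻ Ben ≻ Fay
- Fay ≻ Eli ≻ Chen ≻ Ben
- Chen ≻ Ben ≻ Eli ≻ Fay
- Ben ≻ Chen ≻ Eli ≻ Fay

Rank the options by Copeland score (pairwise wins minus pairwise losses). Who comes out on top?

Pairwise results:
  Ben vs Fay: Ben wins 4–3.
  Ben vs Chen: Chen wins 5–2.
  Ben vs Eli: Eli wins 4–3.
  Fay vs Chen: Chen wins 6–1.
  Fay vs Eli: Eli wins 5–2.
  Chen vs Eli: Chen wins 4–3.
Copeland scores (wins − losses):
  Ben: 1 − 2 = -1
  Fay: 0 − 3 = -3
  Chen: 3 − 0 = 3
  Eli: 2 − 1 = 1
Chen has the best Copeland score.

Chen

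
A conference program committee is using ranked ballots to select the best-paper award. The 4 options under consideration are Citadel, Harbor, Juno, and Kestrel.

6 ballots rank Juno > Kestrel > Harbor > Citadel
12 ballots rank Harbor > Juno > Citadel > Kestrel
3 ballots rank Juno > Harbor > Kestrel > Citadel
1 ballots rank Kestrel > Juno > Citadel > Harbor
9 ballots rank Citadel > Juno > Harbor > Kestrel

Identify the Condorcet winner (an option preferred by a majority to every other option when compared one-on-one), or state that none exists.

Juno

Head-to-head results (31 voters total):
Citadel vs Harbor: Harbor wins 21–10.
Citadel vs Juno: Juno wins 22–9.
Citadel vs Kestrel: Citadel wins 21–10.
Harbor vs Juno: Juno wins 19–12.
Harbor vs Kestrel: Harbor wins 24–7.
Juno vs Kestrel: Juno wins 30–1.
Juno beats each rival — Citadel (22–9), Harbor (19–12), Kestrel (30–1) — so Juno is the Condorcet winner.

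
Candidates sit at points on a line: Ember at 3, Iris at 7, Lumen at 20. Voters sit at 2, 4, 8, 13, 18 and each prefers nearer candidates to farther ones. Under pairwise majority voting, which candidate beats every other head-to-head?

Iris

With single-peaked preferences on a line, the Condorcet winner is the candidate closest to the median voter.
The median voter (position 8) is closest to Iris at 7.
Check: Iris vs Ember — voters closer to Iris: 3 of 5.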